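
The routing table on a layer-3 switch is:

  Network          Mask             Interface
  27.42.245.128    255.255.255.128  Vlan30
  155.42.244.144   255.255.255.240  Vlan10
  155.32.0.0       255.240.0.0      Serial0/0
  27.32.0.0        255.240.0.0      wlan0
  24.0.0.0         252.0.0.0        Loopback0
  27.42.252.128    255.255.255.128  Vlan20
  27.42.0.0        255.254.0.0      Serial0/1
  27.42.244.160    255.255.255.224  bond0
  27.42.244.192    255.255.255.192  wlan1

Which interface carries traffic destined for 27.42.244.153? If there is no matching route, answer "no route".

Routes whose prefix contains 27.42.244.153:
  24.0.0.0/6 (24.0.0.0 - 27.255.255.255) -> Loopback0
  27.32.0.0/12 (27.32.0.0 - 27.47.255.255) -> wlan0
  27.42.0.0/15 (27.42.0.0 - 27.43.255.255) -> Serial0/1
More-specific entries that do NOT match:
  155.42.244.144/28 (155.42.244.144 - 155.42.244.159) does not contain 27.42.244.153
  27.42.244.160/27 (27.42.244.160 - 27.42.244.191) does not contain 27.42.244.153
  27.42.244.192/26 (27.42.244.192 - 27.42.244.255) does not contain 27.42.244.153
  27.42.245.128/25 (27.42.245.128 - 27.42.245.255) does not contain 27.42.244.153
  27.42.252.128/25 (27.42.252.128 - 27.42.252.255) does not contain 27.42.244.153
Longest matching prefix is /15 -> interface Serial0/1.

Serial0/1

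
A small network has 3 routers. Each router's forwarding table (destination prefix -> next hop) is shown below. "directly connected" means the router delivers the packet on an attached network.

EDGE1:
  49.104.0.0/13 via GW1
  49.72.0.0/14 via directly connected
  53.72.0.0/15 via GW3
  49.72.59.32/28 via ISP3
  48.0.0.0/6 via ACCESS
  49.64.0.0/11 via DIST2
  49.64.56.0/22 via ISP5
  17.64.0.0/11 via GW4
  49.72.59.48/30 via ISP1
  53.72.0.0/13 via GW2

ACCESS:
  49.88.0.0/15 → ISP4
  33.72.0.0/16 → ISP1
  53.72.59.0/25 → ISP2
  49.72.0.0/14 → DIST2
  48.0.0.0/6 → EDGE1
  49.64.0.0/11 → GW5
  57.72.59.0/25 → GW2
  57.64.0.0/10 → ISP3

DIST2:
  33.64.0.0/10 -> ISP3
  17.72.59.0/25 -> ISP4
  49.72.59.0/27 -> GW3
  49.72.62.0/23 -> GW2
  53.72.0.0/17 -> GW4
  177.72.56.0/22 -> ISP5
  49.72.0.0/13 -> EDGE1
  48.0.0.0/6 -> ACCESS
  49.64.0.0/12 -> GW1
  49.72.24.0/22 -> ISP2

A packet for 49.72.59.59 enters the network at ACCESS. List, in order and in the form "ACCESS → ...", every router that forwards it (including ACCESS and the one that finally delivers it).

ACCESS → DIST2 → EDGE1

At ACCESS: longest match for 49.72.59.59 is 49.72.0.0/14 -> DIST2
At DIST2: longest match for 49.72.59.59 is 49.72.0.0/13 -> EDGE1
At EDGE1: longest match for 49.72.59.59 is 49.72.0.0/14 -> directly connected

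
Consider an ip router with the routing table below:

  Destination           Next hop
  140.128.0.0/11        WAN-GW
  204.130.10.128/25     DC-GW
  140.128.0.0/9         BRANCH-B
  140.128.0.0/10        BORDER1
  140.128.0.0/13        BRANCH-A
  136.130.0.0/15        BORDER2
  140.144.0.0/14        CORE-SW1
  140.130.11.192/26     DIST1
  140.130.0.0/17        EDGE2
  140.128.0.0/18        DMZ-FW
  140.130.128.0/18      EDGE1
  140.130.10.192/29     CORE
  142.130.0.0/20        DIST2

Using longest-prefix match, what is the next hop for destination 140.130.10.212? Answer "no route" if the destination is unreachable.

Routes whose prefix contains 140.130.10.212:
  140.128.0.0/9 (140.128.0.0 - 140.255.255.255) -> BRANCH-B
  140.128.0.0/10 (140.128.0.0 - 140.191.255.255) -> BORDER1
  140.128.0.0/11 (140.128.0.0 - 140.159.255.255) -> WAN-GW
  140.128.0.0/13 (140.128.0.0 - 140.135.255.255) -> BRANCH-A
  140.130.0.0/17 (140.130.0.0 - 140.130.127.255) -> EDGE2
More-specific entries that do NOT match:
  140.130.10.192/29 (140.130.10.192 - 140.130.10.199) does not contain 140.130.10.212
  140.130.11.192/26 (140.130.11.192 - 140.130.11.255) does not contain 140.130.10.212
  204.130.10.128/25 (204.130.10.128 - 204.130.10.255) does not contain 140.130.10.212
  142.130.0.0/20 (142.130.0.0 - 142.130.15.255) does not contain 140.130.10.212
  140.128.0.0/18 (140.128.0.0 - 140.128.63.255) does not contain 140.130.10.212
  140.130.128.0/18 (140.130.128.0 - 140.130.191.255) does not contain 140.130.10.212
Longest matching prefix is /17 -> next hop EDGE2.

EDGE2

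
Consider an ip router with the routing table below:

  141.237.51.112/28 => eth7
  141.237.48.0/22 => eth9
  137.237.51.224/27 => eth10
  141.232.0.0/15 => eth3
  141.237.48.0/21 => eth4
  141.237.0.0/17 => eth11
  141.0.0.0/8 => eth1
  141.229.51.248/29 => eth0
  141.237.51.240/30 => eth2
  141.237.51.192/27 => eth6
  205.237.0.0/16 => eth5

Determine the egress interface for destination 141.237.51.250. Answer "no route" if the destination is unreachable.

Routes whose prefix contains 141.237.51.250:
  141.0.0.0/8 (141.0.0.0 - 141.255.255.255) -> eth1
  141.237.0.0/17 (141.237.0.0 - 141.237.127.255) -> eth11
  141.237.48.0/21 (141.237.48.0 - 141.237.55.255) -> eth4
  141.237.48.0/22 (141.237.48.0 - 141.237.51.255) -> eth9
More-specific entries that do NOT match:
  141.237.51.240/30 (141.237.51.240 - 141.237.51.243) does not contain 141.237.51.250
  141.229.51.248/29 (141.229.51.248 - 141.229.51.255) does not contain 141.237.51.250
  141.237.51.112/28 (141.237.51.112 - 141.237.51.127) does not contain 141.237.51.250
  137.237.51.224/27 (137.237.51.224 - 137.237.51.255) does not contain 141.237.51.250
  141.237.51.192/27 (141.237.51.192 - 141.237.51.223) does not contain 141.237.51.250
Longest matching prefix is /22 -> interface eth9.

eth9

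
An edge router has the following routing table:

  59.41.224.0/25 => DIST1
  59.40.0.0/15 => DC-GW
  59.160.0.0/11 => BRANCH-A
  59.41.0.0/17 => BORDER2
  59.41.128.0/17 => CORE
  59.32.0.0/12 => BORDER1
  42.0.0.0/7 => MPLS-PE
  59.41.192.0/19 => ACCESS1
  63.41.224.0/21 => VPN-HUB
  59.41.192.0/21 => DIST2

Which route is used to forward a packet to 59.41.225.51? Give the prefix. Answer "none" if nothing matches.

59.41.128.0/17

Entries matching 59.41.225.51:
  59.32.0.0/12 (59.32.0.0 - 59.47.255.255)
  59.40.0.0/15 (59.40.0.0 - 59.41.255.255)
  59.41.128.0/17 (59.41.128.0 - 59.41.255.255)
Most specific is 59.41.128.0/17.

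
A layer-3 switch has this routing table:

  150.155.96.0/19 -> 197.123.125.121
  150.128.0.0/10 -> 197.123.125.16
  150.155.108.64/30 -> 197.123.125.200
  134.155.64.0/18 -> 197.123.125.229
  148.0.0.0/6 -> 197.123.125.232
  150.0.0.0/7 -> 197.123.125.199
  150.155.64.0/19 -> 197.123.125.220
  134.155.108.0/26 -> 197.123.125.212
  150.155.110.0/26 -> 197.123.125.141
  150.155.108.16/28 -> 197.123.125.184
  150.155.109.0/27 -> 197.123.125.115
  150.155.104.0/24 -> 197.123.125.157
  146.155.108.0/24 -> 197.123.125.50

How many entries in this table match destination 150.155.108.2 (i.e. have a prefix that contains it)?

Prefixes containing 150.155.108.2:
  148.0.0.0/6 (148.0.0.0 - 151.255.255.255)
  150.0.0.0/7 (150.0.0.0 - 151.255.255.255)
  150.128.0.0/10 (150.128.0.0 - 150.191.255.255)
  150.155.96.0/19 (150.155.96.0 - 150.155.127.255)
Total matching entries: 4.

4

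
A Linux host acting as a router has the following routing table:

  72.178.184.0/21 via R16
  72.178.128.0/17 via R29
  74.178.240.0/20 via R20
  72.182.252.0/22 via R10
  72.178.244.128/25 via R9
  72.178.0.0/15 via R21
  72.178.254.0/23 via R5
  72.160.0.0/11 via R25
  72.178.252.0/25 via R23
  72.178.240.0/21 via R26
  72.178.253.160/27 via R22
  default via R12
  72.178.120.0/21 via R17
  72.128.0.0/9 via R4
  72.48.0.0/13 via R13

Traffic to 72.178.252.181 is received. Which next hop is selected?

R29

Routes whose prefix contains 72.178.252.181:
  0.0.0.0/0 (default, matches everything) -> R12
  72.128.0.0/9 (72.128.0.0 - 72.255.255.255) -> R4
  72.160.0.0/11 (72.160.0.0 - 72.191.255.255) -> R25
  72.178.0.0/15 (72.178.0.0 - 72.179.255.255) -> R21
  72.178.128.0/17 (72.178.128.0 - 72.178.255.255) -> R29
More-specific entries that do NOT match:
  72.178.253.160/27 (72.178.253.160 - 72.178.253.191) does not contain 72.178.252.181
  72.178.244.128/25 (72.178.244.128 - 72.178.244.255) does not contain 72.178.252.181
  72.178.252.0/25 (72.178.252.0 - 72.178.252.127) does not contain 72.178.252.181
  72.178.254.0/23 (72.178.254.0 - 72.178.255.255) does not contain 72.178.252.181
  72.182.252.0/22 (72.182.252.0 - 72.182.255.255) does not contain 72.178.252.181
  72.178.184.0/21 (72.178.184.0 - 72.178.191.255) does not contain 72.178.252.181
  72.178.240.0/21 (72.178.240.0 - 72.178.247.255) does not contain 72.178.252.181
  72.178.120.0/21 (72.178.120.0 - 72.178.127.255) does not contain 72.178.252.181
  74.178.240.0/20 (74.178.240.0 - 74.178.255.255) does not contain 72.178.252.181
Longest matching prefix is /17 -> next hop R29.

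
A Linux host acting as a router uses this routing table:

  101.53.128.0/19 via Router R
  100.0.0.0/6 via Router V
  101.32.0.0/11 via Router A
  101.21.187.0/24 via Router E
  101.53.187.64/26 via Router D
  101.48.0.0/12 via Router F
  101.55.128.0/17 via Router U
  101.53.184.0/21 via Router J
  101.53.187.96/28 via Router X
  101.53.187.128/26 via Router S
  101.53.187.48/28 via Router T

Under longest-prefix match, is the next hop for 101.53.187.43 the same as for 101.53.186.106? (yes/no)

101.53.187.43: longest match 101.53.184.0/21 -> Router J
101.53.186.106: longest match 101.53.184.0/21 -> Router J

yes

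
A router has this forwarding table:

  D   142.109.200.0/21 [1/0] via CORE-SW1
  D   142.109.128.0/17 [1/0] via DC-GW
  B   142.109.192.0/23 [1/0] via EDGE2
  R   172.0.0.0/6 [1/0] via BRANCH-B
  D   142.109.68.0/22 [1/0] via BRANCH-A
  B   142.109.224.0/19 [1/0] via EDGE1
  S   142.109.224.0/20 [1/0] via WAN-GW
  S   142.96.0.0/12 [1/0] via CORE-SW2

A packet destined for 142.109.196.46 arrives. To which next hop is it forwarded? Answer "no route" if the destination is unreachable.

Routes whose prefix contains 142.109.196.46:
  142.96.0.0/12 (142.96.0.0 - 142.111.255.255) -> CORE-SW2
  142.109.128.0/17 (142.109.128.0 - 142.109.255.255) -> DC-GW
More-specific entries that do NOT match:
  142.109.192.0/23 (142.109.192.0 - 142.109.193.255) does not contain 142.109.196.46
  142.109.68.0/22 (142.109.68.0 - 142.109.71.255) does not contain 142.109.196.46
  142.109.200.0/21 (142.109.200.0 - 142.109.207.255) does not contain 142.109.196.46
  142.109.224.0/20 (142.109.224.0 - 142.109.239.255) does not contain 142.109.196.46
  142.109.224.0/19 (142.109.224.0 - 142.109.255.255) does not contain 142.109.196.46
Longest matching prefix is /17 -> next hop DC-GW.

DC-GW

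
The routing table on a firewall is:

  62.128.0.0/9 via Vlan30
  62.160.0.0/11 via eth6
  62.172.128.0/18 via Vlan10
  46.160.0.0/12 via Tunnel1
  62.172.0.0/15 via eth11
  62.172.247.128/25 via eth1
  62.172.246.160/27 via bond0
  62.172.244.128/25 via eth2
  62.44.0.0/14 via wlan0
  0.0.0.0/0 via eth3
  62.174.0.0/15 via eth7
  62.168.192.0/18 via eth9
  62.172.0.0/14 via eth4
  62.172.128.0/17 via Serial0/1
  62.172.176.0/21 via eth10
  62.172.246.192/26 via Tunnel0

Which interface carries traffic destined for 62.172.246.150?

Serial0/1

Routes whose prefix contains 62.172.246.150:
  0.0.0.0/0 (default, matches everything) -> eth3
  62.128.0.0/9 (62.128.0.0 - 62.255.255.255) -> Vlan30
  62.160.0.0/11 (62.160.0.0 - 62.191.255.255) -> eth6
  62.172.0.0/14 (62.172.0.0 - 62.175.255.255) -> eth4
  62.172.0.0/15 (62.172.0.0 - 62.173.255.255) -> eth11
  62.172.128.0/17 (62.172.128.0 - 62.172.255.255) -> Serial0/1
More-specific entries that do NOT match:
  62.172.246.160/27 (62.172.246.160 - 62.172.246.191) does not contain 62.172.246.150
  62.172.246.192/26 (62.172.246.192 - 62.172.246.255) does not contain 62.172.246.150
  62.172.247.128/25 (62.172.247.128 - 62.172.247.255) does not contain 62.172.246.150
  62.172.244.128/25 (62.172.244.128 - 62.172.244.255) does not contain 62.172.246.150
  62.172.176.0/21 (62.172.176.0 - 62.172.183.255) does not contain 62.172.246.150
  62.172.128.0/18 (62.172.128.0 - 62.172.191.255) does not contain 62.172.246.150
  62.168.192.0/18 (62.168.192.0 - 62.168.255.255) does not contain 62.172.246.150
Longest matching prefix is /17 -> interface Serial0/1.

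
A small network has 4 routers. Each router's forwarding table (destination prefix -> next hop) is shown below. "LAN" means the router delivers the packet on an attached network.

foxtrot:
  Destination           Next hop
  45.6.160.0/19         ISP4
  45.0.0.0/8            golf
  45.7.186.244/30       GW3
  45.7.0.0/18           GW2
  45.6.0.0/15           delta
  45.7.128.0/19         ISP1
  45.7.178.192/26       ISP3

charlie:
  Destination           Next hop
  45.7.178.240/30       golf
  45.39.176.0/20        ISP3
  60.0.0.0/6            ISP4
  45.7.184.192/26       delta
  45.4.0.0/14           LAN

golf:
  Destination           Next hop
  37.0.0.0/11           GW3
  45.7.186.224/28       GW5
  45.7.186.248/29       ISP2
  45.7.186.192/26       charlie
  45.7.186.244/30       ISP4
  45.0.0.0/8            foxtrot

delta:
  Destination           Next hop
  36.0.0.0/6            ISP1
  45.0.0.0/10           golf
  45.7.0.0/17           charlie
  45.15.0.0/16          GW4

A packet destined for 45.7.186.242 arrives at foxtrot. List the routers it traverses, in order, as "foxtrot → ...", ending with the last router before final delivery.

foxtrot → delta → golf → charlie

At foxtrot: longest match for 45.7.186.242 is 45.6.0.0/15 -> delta
At delta: longest match for 45.7.186.242 is 45.0.0.0/10 -> golf
At golf: longest match for 45.7.186.242 is 45.7.186.192/26 -> charlie
At charlie: longest match for 45.7.186.242 is 45.4.0.0/14 -> LAN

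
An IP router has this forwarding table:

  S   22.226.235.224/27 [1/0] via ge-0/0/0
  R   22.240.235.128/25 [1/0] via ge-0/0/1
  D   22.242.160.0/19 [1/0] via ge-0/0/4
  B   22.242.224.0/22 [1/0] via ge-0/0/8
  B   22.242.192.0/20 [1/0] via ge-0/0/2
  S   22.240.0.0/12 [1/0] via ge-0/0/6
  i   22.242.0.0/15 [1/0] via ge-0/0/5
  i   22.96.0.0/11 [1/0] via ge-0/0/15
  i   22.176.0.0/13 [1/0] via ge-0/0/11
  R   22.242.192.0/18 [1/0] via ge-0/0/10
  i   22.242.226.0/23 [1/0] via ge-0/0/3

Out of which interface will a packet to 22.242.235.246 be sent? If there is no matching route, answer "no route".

ge-0/0/10

Routes whose prefix contains 22.242.235.246:
  22.240.0.0/12 (22.240.0.0 - 22.255.255.255) -> ge-0/0/6
  22.242.0.0/15 (22.242.0.0 - 22.243.255.255) -> ge-0/0/5
  22.242.192.0/18 (22.242.192.0 - 22.242.255.255) -> ge-0/0/10
More-specific entries that do NOT match:
  22.226.235.224/27 (22.226.235.224 - 22.226.235.255) does not contain 22.242.235.246
  22.240.235.128/25 (22.240.235.128 - 22.240.235.255) does not contain 22.242.235.246
  22.242.226.0/23 (22.242.226.0 - 22.242.227.255) does not contain 22.242.235.246
  22.242.224.0/22 (22.242.224.0 - 22.242.227.255) does not contain 22.242.235.246
  22.242.192.0/20 (22.242.192.0 - 22.242.207.255) does not contain 22.242.235.246
  22.242.160.0/19 (22.242.160.0 - 22.242.191.255) does not contain 22.242.235.246
Longest matching prefix is /18 -> interface ge-0/0/10.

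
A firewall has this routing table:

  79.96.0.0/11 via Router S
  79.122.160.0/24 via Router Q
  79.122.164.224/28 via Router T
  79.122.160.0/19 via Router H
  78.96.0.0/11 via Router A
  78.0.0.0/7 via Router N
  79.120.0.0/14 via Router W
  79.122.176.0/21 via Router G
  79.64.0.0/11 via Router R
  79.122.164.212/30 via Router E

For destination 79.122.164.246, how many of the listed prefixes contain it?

4

Prefixes containing 79.122.164.246:
  78.0.0.0/7 (78.0.0.0 - 79.255.255.255)
  79.96.0.0/11 (79.96.0.0 - 79.127.255.255)
  79.120.0.0/14 (79.120.0.0 - 79.123.255.255)
  79.122.160.0/19 (79.122.160.0 - 79.122.191.255)
Total matching entries: 4.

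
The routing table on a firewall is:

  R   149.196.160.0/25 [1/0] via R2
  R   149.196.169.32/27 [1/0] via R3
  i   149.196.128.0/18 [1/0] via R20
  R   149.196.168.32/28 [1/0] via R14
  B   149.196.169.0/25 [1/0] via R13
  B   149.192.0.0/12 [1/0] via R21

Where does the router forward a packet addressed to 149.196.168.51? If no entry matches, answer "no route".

Routes whose prefix contains 149.196.168.51:
  149.192.0.0/12 (149.192.0.0 - 149.207.255.255) -> R21
  149.196.128.0/18 (149.196.128.0 - 149.196.191.255) -> R20
More-specific entries that do NOT match:
  149.196.168.32/28 (149.196.168.32 - 149.196.168.47) does not contain 149.196.168.51
  149.196.169.32/27 (149.196.169.32 - 149.196.169.63) does not contain 149.196.168.51
  149.196.160.0/25 (149.196.160.0 - 149.196.160.127) does not contain 149.196.168.51
  149.196.169.0/25 (149.196.169.0 - 149.196.169.127) does not contain 149.196.168.51
Longest matching prefix is /18 -> next hop R20.

R20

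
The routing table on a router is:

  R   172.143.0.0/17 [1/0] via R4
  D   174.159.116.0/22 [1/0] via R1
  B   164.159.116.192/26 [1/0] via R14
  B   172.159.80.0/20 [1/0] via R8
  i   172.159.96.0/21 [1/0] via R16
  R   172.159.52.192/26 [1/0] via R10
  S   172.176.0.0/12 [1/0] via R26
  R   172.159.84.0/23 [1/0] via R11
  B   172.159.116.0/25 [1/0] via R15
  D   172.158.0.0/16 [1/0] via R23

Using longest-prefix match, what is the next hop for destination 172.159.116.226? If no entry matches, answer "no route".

No entry's prefix contains 172.159.116.226; there is no default route.

no route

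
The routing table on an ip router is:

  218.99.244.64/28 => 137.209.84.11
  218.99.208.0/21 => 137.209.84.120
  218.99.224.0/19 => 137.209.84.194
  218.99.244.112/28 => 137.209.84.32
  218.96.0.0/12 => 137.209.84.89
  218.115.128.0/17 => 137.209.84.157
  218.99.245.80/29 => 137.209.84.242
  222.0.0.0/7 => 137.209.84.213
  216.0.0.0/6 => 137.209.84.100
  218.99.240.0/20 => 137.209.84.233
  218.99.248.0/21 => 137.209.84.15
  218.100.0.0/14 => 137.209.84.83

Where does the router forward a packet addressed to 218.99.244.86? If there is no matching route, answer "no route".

Routes whose prefix contains 218.99.244.86:
  216.0.0.0/6 (216.0.0.0 - 219.255.255.255) -> 137.209.84.100
  218.96.0.0/12 (218.96.0.0 - 218.111.255.255) -> 137.209.84.89
  218.99.224.0/19 (218.99.224.0 - 218.99.255.255) -> 137.209.84.194
  218.99.240.0/20 (218.99.240.0 - 218.99.255.255) -> 137.209.84.233
More-specific entries that do NOT match:
  218.99.245.80/29 (218.99.245.80 - 218.99.245.87) does not contain 218.99.244.86
  218.99.244.64/28 (218.99.244.64 - 218.99.244.79) does not contain 218.99.244.86
  218.99.244.112/28 (218.99.244.112 - 218.99.244.127) does not contain 218.99.244.86
  218.99.208.0/21 (218.99.208.0 - 218.99.215.255) does not contain 218.99.244.86
  218.99.248.0/21 (218.99.248.0 - 218.99.255.255) does not contain 218.99.244.86
Longest matching prefix is /20 -> next hop 137.209.84.233.

137.209.84.233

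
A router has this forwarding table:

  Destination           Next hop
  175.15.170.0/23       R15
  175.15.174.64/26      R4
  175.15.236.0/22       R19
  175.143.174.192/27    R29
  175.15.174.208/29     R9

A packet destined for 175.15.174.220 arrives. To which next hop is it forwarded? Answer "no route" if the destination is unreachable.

no route

No entry's prefix contains 175.15.174.220; there is no default route.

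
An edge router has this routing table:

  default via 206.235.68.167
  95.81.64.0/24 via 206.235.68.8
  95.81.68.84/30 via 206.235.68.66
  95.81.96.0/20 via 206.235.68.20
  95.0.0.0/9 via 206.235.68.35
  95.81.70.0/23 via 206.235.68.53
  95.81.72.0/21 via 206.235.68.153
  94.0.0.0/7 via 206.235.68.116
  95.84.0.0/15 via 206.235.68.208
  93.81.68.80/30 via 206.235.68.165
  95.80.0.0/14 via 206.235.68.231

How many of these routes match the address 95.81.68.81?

4

Prefixes containing 95.81.68.81:
  0.0.0.0/0 (default, matches everything)
  94.0.0.0/7 (94.0.0.0 - 95.255.255.255)
  95.0.0.0/9 (95.0.0.0 - 95.127.255.255)
  95.80.0.0/14 (95.80.0.0 - 95.83.255.255)
Total matching entries: 4.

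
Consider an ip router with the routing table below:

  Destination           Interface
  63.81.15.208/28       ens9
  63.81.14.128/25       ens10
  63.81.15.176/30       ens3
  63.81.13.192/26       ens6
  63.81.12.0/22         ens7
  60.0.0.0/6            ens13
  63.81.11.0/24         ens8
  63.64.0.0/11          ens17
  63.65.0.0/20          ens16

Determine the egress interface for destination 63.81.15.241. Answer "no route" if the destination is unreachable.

Routes whose prefix contains 63.81.15.241:
  60.0.0.0/6 (60.0.0.0 - 63.255.255.255) -> ens13
  63.64.0.0/11 (63.64.0.0 - 63.95.255.255) -> ens17
  63.81.12.0/22 (63.81.12.0 - 63.81.15.255) -> ens7
More-specific entries that do NOT match:
  63.81.15.176/30 (63.81.15.176 - 63.81.15.179) does not contain 63.81.15.241
  63.81.15.208/28 (63.81.15.208 - 63.81.15.223) does not contain 63.81.15.241
  63.81.13.192/26 (63.81.13.192 - 63.81.13.255) does not contain 63.81.15.241
  63.81.14.128/25 (63.81.14.128 - 63.81.14.255) does not contain 63.81.15.241
  63.81.11.0/24 (63.81.11.0 - 63.81.11.255) does not contain 63.81.15.241
Longest matching prefix is /22 -> interface ens7.

ens7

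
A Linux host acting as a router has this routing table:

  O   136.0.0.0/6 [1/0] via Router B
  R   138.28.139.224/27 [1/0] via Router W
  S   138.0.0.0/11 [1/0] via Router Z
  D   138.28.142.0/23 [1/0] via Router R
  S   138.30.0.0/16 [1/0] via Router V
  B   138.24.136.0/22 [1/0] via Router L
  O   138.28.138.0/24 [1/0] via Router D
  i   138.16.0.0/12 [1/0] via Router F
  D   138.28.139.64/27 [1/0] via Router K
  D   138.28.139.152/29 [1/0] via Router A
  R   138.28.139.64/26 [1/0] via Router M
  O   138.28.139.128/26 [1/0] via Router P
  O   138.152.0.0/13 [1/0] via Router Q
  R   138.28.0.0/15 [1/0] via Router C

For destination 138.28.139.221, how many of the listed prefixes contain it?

4

Prefixes containing 138.28.139.221:
  136.0.0.0/6 (136.0.0.0 - 139.255.255.255)
  138.0.0.0/11 (138.0.0.0 - 138.31.255.255)
  138.16.0.0/12 (138.16.0.0 - 138.31.255.255)
  138.28.0.0/15 (138.28.0.0 - 138.29.255.255)
Total matching entries: 4.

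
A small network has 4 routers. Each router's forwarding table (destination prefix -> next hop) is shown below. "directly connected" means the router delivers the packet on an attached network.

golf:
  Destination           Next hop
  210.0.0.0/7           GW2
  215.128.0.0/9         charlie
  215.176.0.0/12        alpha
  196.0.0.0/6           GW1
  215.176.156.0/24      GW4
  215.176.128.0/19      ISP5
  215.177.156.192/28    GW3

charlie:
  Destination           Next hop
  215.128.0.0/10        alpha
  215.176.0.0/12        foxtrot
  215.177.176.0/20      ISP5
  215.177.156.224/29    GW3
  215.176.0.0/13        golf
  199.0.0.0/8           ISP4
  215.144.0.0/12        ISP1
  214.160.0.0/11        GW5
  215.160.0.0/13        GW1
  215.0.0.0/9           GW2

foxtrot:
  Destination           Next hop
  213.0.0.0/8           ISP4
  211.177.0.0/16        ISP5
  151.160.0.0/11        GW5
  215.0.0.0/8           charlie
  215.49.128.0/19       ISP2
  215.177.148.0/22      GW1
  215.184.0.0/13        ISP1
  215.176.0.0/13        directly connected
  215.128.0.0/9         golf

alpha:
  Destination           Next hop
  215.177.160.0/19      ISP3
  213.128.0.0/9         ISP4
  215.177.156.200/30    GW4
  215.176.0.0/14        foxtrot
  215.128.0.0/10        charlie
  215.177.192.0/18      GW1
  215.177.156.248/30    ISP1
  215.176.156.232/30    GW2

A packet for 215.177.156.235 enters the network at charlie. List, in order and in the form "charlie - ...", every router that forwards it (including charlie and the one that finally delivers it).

At charlie: longest match for 215.177.156.235 is 215.176.0.0/13 -> golf
At golf: longest match for 215.177.156.235 is 215.176.0.0/12 -> alpha
At alpha: longest match for 215.177.156.235 is 215.176.0.0/14 -> foxtrot
At foxtrot: longest match for 215.177.156.235 is 215.176.0.0/13 -> directly connected

charlie - golf - alpha - foxtrot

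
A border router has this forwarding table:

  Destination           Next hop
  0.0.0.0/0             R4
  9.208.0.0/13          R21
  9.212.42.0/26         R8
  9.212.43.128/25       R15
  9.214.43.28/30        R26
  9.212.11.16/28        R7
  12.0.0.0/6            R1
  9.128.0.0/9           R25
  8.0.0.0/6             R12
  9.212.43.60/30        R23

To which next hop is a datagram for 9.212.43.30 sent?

Routes whose prefix contains 9.212.43.30:
  0.0.0.0/0 (default, matches everything) -> R4
  8.0.0.0/6 (8.0.0.0 - 11.255.255.255) -> R12
  9.128.0.0/9 (9.128.0.0 - 9.255.255.255) -> R25
  9.208.0.0/13 (9.208.0.0 - 9.215.255.255) -> R21
More-specific entries that do NOT match:
  9.214.43.28/30 (9.214.43.28 - 9.214.43.31) does not contain 9.212.43.30
  9.212.43.60/30 (9.212.43.60 - 9.212.43.63) does not contain 9.212.43.30
  9.212.11.16/28 (9.212.11.16 - 9.212.11.31) does not contain 9.212.43.30
  9.212.42.0/26 (9.212.42.0 - 9.212.42.63) does not contain 9.212.43.30
  9.212.43.128/25 (9.212.43.128 - 9.212.43.255) does not contain 9.212.43.30
Longest matching prefix is /13 -> next hop R21.

R21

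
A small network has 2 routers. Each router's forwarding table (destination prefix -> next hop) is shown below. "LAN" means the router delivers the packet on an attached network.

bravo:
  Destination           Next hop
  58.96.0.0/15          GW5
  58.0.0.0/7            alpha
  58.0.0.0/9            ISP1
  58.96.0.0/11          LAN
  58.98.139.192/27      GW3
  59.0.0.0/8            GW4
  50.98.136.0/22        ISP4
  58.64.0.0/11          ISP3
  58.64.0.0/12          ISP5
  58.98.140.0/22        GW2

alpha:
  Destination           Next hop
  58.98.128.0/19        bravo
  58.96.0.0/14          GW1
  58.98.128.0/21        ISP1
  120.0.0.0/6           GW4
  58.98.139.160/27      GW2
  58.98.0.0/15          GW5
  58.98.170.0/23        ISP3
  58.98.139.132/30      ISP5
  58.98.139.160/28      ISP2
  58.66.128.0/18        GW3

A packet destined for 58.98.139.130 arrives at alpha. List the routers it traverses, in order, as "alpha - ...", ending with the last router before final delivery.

At alpha: longest match for 58.98.139.130 is 58.98.128.0/19 -> bravo
At bravo: longest match for 58.98.139.130 is 58.96.0.0/11 -> LAN

alpha - bravo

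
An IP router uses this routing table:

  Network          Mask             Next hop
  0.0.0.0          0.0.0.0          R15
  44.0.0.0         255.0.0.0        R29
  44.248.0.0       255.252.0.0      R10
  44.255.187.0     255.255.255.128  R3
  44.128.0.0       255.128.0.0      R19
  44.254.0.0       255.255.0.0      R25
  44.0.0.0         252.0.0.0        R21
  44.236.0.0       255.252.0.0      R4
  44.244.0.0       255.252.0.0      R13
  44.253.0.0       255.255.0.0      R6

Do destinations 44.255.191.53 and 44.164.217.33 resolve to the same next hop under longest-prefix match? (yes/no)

44.255.191.53: longest match 44.128.0.0/9 -> R19
44.164.217.33: longest match 44.128.0.0/9 -> R19

yes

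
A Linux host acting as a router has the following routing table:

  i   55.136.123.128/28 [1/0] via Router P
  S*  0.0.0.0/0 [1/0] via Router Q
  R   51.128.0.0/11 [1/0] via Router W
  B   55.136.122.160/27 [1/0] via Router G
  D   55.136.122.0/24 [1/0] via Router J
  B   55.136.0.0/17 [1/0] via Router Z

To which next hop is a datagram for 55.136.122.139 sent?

Routes whose prefix contains 55.136.122.139:
  0.0.0.0/0 (default, matches everything) -> Router Q
  55.136.0.0/17 (55.136.0.0 - 55.136.127.255) -> Router Z
  55.136.122.0/24 (55.136.122.0 - 55.136.122.255) -> Router J
More-specific entries that do NOT match:
  55.136.123.128/28 (55.136.123.128 - 55.136.123.143) does not contain 55.136.122.139
  55.136.122.160/27 (55.136.122.160 - 55.136.122.191) does not contain 55.136.122.139
Longest matching prefix is /24 -> next hop Router J.

Router J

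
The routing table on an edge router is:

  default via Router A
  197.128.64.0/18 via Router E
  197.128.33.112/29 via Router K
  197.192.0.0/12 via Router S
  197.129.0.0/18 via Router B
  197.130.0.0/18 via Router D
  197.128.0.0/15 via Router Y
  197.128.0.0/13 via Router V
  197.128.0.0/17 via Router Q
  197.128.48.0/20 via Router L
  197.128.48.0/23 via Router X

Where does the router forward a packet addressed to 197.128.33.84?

Router Q

Routes whose prefix contains 197.128.33.84:
  0.0.0.0/0 (default, matches everything) -> Router A
  197.128.0.0/13 (197.128.0.0 - 197.135.255.255) -> Router V
  197.128.0.0/15 (197.128.0.0 - 197.129.255.255) -> Router Y
  197.128.0.0/17 (197.128.0.0 - 197.128.127.255) -> Router Q
More-specific entries that do NOT match:
  197.128.33.112/29 (197.128.33.112 - 197.128.33.119) does not contain 197.128.33.84
  197.128.48.0/23 (197.128.48.0 - 197.128.49.255) does not contain 197.128.33.84
  197.128.48.0/20 (197.128.48.0 - 197.128.63.255) does not contain 197.128.33.84
  197.128.64.0/18 (197.128.64.0 - 197.128.127.255) does not contain 197.128.33.84
  197.129.0.0/18 (197.129.0.0 - 197.129.63.255) does not contain 197.128.33.84
  197.130.0.0/18 (197.130.0.0 - 197.130.63.255) does not contain 197.128.33.84
Longest matching prefix is /17 -> next hop Router Q.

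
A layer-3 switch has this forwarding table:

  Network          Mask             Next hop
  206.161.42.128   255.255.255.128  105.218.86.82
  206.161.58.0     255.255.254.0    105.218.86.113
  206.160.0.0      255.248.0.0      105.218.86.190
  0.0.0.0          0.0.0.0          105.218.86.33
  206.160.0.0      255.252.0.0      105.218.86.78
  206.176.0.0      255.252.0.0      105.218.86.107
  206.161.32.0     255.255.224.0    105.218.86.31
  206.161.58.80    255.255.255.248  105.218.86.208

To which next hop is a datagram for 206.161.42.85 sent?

Routes whose prefix contains 206.161.42.85:
  0.0.0.0/0 (default, matches everything) -> 105.218.86.33
  206.160.0.0/13 (206.160.0.0 - 206.167.255.255) -> 105.218.86.190
  206.160.0.0/14 (206.160.0.0 - 206.163.255.255) -> 105.218.86.78
  206.161.32.0/19 (206.161.32.0 - 206.161.63.255) -> 105.218.86.31
More-specific entries that do NOT match:
  206.161.58.80/29 (206.161.58.80 - 206.161.58.87) does not contain 206.161.42.85
  206.161.42.128/25 (206.161.42.128 - 206.161.42.255) does not contain 206.161.42.85
  206.161.58.0/23 (206.161.58.0 - 206.161.59.255) does not contain 206.161.42.85
Longest matching prefix is /19 -> next hop 105.218.86.31.

105.218.86.31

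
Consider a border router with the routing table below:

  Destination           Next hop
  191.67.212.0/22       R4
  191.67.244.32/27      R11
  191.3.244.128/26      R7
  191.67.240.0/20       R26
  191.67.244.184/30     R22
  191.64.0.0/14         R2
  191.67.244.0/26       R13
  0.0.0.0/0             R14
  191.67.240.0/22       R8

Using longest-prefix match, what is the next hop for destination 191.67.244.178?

R26

Routes whose prefix contains 191.67.244.178:
  0.0.0.0/0 (default, matches everything) -> R14
  191.64.0.0/14 (191.64.0.0 - 191.67.255.255) -> R2
  191.67.240.0/20 (191.67.240.0 - 191.67.255.255) -> R26
More-specific entries that do NOT match:
  191.67.244.184/30 (191.67.244.184 - 191.67.244.187) does not contain 191.67.244.178
  191.67.244.32/27 (191.67.244.32 - 191.67.244.63) does not contain 191.67.244.178
  191.3.244.128/26 (191.3.244.128 - 191.3.244.191) does not contain 191.67.244.178
  191.67.244.0/26 (191.67.244.0 - 191.67.244.63) does not contain 191.67.244.178
  191.67.212.0/22 (191.67.212.0 - 191.67.215.255) does not contain 191.67.244.178
  191.67.240.0/22 (191.67.240.0 - 191.67.243.255) does not contain 191.67.244.178
Longest matching prefix is /20 -> next hop R26.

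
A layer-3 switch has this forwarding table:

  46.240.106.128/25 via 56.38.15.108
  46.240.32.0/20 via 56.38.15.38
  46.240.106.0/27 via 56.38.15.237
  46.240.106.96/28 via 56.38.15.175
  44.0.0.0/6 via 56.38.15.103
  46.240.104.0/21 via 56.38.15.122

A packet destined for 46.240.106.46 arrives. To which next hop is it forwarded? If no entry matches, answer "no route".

56.38.15.122

Routes whose prefix contains 46.240.106.46:
  44.0.0.0/6 (44.0.0.0 - 47.255.255.255) -> 56.38.15.103
  46.240.104.0/21 (46.240.104.0 - 46.240.111.255) -> 56.38.15.122
More-specific entries that do NOT match:
  46.240.106.96/28 (46.240.106.96 - 46.240.106.111) does not contain 46.240.106.46
  46.240.106.0/27 (46.240.106.0 - 46.240.106.31) does not contain 46.240.106.46
  46.240.106.128/25 (46.240.106.128 - 46.240.106.255) does not contain 46.240.106.46
Longest matching prefix is /21 -> next hop 56.38.15.122.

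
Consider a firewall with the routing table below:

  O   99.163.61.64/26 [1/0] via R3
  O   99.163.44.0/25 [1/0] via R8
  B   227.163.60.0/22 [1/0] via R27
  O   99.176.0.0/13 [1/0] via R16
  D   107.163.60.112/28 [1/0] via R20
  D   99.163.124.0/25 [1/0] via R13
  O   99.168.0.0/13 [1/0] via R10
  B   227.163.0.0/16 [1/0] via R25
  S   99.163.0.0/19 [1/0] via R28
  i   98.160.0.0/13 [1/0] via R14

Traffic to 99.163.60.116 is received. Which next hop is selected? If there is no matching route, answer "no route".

no route

No entry's prefix contains 99.163.60.116; there is no default route.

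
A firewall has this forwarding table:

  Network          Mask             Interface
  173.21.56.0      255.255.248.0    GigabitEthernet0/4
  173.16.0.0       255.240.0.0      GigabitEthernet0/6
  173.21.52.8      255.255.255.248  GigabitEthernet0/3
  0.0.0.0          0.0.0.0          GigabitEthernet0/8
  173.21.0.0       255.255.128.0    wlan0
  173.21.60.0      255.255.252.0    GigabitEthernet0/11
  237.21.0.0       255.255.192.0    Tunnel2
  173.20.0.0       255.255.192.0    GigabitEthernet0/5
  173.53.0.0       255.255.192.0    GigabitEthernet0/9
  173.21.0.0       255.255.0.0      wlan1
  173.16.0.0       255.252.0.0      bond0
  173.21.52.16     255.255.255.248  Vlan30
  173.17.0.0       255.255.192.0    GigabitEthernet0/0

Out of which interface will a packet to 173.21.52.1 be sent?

wlan0

Routes whose prefix contains 173.21.52.1:
  0.0.0.0/0 (default, matches everything) -> GigabitEthernet0/8
  173.16.0.0/12 (173.16.0.0 - 173.31.255.255) -> GigabitEthernet0/6
  173.21.0.0/16 (173.21.0.0 - 173.21.255.255) -> wlan1
  173.21.0.0/17 (173.21.0.0 - 173.21.127.255) -> wlan0
More-specific entries that do NOT match:
  173.21.52.8/29 (173.21.52.8 - 173.21.52.15) does not contain 173.21.52.1
  173.21.52.16/29 (173.21.52.16 - 173.21.52.23) does not contain 173.21.52.1
  173.21.60.0/22 (173.21.60.0 - 173.21.63.255) does not contain 173.21.52.1
  173.21.56.0/21 (173.21.56.0 - 173.21.63.255) does not contain 173.21.52.1
  237.21.0.0/18 (237.21.0.0 - 237.21.63.255) does not contain 173.21.52.1
  173.20.0.0/18 (173.20.0.0 - 173.20.63.255) does not contain 173.21.52.1
  173.53.0.0/18 (173.53.0.0 - 173.53.63.255) does not contain 173.21.52.1
  173.17.0.0/18 (173.17.0.0 - 173.17.63.255) does not contain 173.21.52.1
Longest matching prefix is /17 -> interface wlan0.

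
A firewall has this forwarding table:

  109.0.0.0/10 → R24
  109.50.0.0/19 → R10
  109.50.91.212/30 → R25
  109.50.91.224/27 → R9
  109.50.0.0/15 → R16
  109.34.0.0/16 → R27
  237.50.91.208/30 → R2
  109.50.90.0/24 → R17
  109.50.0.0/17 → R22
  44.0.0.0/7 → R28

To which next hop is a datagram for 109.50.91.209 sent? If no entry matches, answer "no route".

R22

Routes whose prefix contains 109.50.91.209:
  109.0.0.0/10 (109.0.0.0 - 109.63.255.255) -> R24
  109.50.0.0/15 (109.50.0.0 - 109.51.255.255) -> R16
  109.50.0.0/17 (109.50.0.0 - 109.50.127.255) -> R22
More-specific entries that do NOT match:
  109.50.91.212/30 (109.50.91.212 - 109.50.91.215) does not contain 109.50.91.209
  237.50.91.208/30 (237.50.91.208 - 237.50.91.211) does not contain 109.50.91.209
  109.50.91.224/27 (109.50.91.224 - 109.50.91.255) does not contain 109.50.91.209
  109.50.90.0/24 (109.50.90.0 - 109.50.90.255) does not contain 109.50.91.209
  109.50.0.0/19 (109.50.0.0 - 109.50.31.255) does not contain 109.50.91.209
Longest matching prefix is /17 -> next hop R22.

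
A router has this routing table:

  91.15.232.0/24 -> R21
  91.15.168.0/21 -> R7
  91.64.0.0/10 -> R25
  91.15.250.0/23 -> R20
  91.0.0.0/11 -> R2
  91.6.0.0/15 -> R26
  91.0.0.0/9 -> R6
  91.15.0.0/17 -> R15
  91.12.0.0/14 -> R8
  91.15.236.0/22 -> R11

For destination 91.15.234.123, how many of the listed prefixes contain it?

3

Prefixes containing 91.15.234.123:
  91.0.0.0/9 (91.0.0.0 - 91.127.255.255)
  91.0.0.0/11 (91.0.0.0 - 91.31.255.255)
  91.12.0.0/14 (91.12.0.0 - 91.15.255.255)
Total matching entries: 3.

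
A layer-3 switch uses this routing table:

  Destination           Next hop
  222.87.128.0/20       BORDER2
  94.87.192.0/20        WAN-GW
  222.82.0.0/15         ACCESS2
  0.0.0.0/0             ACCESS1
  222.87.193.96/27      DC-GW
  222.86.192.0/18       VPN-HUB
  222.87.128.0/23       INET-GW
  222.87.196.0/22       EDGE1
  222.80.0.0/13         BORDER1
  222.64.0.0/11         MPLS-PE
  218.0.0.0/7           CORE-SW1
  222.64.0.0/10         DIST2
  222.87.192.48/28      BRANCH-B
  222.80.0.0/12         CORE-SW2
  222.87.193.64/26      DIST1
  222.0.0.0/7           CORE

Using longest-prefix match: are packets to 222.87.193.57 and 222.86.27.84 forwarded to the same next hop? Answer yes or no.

222.87.193.57: longest match 222.80.0.0/13 -> BORDER1
222.86.27.84: longest match 222.80.0.0/13 -> BORDER1

yes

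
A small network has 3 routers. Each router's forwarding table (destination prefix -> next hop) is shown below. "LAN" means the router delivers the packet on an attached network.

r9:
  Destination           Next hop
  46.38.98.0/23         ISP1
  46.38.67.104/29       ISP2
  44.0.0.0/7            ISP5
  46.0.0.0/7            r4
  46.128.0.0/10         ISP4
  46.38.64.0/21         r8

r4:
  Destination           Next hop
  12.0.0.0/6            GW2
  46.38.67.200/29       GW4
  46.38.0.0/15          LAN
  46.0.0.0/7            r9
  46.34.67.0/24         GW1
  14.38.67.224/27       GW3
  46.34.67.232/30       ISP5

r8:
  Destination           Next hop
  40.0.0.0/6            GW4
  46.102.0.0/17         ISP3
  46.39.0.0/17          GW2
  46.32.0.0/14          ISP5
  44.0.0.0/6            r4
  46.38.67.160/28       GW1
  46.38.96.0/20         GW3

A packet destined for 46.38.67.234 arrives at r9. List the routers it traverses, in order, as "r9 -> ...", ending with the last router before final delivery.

At r9: longest match for 46.38.67.234 is 46.38.64.0/21 -> r8
At r8: longest match for 46.38.67.234 is 44.0.0.0/6 -> r4
At r4: longest match for 46.38.67.234 is 46.38.0.0/15 -> LAN

r9 -> r8 -> r4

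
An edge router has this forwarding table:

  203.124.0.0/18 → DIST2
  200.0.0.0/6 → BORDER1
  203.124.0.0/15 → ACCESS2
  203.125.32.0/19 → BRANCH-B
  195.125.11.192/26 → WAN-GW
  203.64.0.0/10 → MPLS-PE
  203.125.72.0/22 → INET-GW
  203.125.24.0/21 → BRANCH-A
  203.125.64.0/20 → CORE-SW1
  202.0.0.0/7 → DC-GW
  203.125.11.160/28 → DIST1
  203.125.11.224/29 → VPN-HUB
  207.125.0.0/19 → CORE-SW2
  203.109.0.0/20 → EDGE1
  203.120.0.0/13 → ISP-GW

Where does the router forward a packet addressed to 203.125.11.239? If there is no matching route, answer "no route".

ACCESS2

Routes whose prefix contains 203.125.11.239:
  200.0.0.0/6 (200.0.0.0 - 203.255.255.255) -> BORDER1
  202.0.0.0/7 (202.0.0.0 - 203.255.255.255) -> DC-GW
  203.64.0.0/10 (203.64.0.0 - 203.127.255.255) -> MPLS-PE
  203.120.0.0/13 (203.120.0.0 - 203.127.255.255) -> ISP-GW
  203.124.0.0/15 (203.124.0.0 - 203.125.255.255) -> ACCESS2
More-specific entries that do NOT match:
  203.125.11.224/29 (203.125.11.224 - 203.125.11.231) does not contain 203.125.11.239
  203.125.11.160/28 (203.125.11.160 - 203.125.11.175) does not contain 203.125.11.239
  195.125.11.192/26 (195.125.11.192 - 195.125.11.255) does not contain 203.125.11.239
  203.125.72.0/22 (203.125.72.0 - 203.125.75.255) does not contain 203.125.11.239
  203.125.24.0/21 (203.125.24.0 - 203.125.31.255) does not contain 203.125.11.239
  203.125.64.0/20 (203.125.64.0 - 203.125.79.255) does not contain 203.125.11.239
  203.109.0.0/20 (203.109.0.0 - 203.109.15.255) does not contain 203.125.11.239
  203.125.32.0/19 (203.125.32.0 - 203.125.63.255) does not contain 203.125.11.239
  207.125.0.0/19 (207.125.0.0 - 207.125.31.255) does not contain 203.125.11.239
  203.124.0.0/18 (203.124.0.0 - 203.124.63.255) does not contain 203.125.11.239
Longest matching prefix is /15 -> next hop ACCESS2.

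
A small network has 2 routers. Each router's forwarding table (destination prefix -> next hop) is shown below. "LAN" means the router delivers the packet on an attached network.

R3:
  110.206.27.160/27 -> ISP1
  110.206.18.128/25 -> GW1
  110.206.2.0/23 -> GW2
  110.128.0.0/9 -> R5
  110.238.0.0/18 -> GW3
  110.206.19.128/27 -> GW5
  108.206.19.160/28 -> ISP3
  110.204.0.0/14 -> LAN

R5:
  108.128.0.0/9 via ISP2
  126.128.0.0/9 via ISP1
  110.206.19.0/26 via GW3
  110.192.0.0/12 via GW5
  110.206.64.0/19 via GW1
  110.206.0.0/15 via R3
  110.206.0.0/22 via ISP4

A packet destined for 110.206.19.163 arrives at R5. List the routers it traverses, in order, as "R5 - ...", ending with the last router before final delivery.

At R5: longest match for 110.206.19.163 is 110.206.0.0/15 -> R3
At R3: longest match for 110.206.19.163 is 110.204.0.0/14 -> LAN

R5 - R3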